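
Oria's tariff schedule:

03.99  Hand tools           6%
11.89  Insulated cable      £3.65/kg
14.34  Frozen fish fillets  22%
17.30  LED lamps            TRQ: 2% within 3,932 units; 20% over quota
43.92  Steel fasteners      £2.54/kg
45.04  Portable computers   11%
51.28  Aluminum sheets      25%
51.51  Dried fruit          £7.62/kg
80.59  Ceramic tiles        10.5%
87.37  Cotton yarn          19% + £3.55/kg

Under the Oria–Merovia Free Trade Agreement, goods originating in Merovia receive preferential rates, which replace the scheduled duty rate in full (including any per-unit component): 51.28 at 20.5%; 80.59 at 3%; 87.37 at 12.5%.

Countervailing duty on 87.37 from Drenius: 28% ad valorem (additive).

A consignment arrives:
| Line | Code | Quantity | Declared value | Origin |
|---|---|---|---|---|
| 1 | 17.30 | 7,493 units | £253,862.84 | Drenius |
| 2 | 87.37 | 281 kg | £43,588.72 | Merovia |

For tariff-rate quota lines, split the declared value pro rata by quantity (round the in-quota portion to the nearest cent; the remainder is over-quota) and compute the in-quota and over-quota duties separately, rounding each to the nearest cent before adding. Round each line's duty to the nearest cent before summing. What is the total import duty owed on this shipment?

Line 1 (17.30, Drenius, 7,493 units, £253,862.84):
Code 17.30 is under a tariff-rate quota (threshold 3,932 units). In-quota: 3,932 units at 2%; over-quota: 3,561 units at 20%.
Pro-rata value split: in-quota = £253,862.84 × 3,932/7,493 = £133,216.16; over-quota = £253,862.84 − £133,216.16 = £120,646.68.
In-quota duty = £133,216.16 × 2% = £2,664.32. Over-quota duty = £120,646.68 × 20% = £24,129.34.
Line duty = £2,664.32 + £24,129.34 = £26,793.66.
Line 2 (87.37, Merovia, 281 kg, £43,588.72):
Base rate for 87.37 is 19% + £3.55/kg.
Origin Merovia qualifies under the Oria–Merovia agreement and 87.37 is covered: preferential rate 12.5% applies instead.
The additional-duty order on 87.37 targets Drenius, not Merovia; it does not apply.
Duty = £43,588.72 × 12.5% = £5,448.59.
Total = £26,793.66 + £5,448.59 = £32,242.25.

£32,242.25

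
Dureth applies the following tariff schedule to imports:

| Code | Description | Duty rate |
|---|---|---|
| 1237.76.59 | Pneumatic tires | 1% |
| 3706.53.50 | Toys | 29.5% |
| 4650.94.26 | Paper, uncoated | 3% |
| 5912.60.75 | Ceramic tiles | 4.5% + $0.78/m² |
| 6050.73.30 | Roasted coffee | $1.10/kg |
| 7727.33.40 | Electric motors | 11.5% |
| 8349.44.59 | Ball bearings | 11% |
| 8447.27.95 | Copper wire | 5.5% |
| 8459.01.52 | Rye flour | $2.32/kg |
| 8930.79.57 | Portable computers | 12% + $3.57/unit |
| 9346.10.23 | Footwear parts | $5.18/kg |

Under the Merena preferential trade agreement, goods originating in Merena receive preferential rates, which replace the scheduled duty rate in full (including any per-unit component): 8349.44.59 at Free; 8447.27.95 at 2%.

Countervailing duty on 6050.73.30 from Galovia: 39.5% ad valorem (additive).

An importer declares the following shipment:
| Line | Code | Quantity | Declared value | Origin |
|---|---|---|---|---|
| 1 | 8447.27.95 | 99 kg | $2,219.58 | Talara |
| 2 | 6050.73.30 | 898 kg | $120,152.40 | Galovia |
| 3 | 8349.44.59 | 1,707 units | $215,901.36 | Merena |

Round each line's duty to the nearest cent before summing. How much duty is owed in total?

Line 1 (8447.27.95, Talara, 99 kg, $2,219.58):
Base rate for 8447.27.95 is 5.5%.
8447.27.95 has an FTA preferential rate, but origin Talara is not Merena; base rate stands.
Duty = $2,219.58 × 5.5% = $122.08.
Line 2 (6050.73.30, Galovia, 898 kg, $120,152.40):
Base rate for 6050.73.30 is $1.10/kg.
Additional duty on 6050.73.30 from Galovia: +39.5% ad valorem. Applied ad valorem rate = 39.5%.
Duty = $120,152.40 × 39.5% + 898 × $1.10 = $48,448.00.
Line 3 (8349.44.59, Merena, 1,707 units, $215,901.36):
Base rate for 8349.44.59 is 11%.
Origin Merena qualifies under the Dureth–Merena agreement and 8349.44.59 is covered: preferential rate Free applies instead.
Duty = $215,901.36 × 0% = $0.00.
Total = $122.08 + $48,448.00 + $0.00 = $48,570.08.

$48,570.08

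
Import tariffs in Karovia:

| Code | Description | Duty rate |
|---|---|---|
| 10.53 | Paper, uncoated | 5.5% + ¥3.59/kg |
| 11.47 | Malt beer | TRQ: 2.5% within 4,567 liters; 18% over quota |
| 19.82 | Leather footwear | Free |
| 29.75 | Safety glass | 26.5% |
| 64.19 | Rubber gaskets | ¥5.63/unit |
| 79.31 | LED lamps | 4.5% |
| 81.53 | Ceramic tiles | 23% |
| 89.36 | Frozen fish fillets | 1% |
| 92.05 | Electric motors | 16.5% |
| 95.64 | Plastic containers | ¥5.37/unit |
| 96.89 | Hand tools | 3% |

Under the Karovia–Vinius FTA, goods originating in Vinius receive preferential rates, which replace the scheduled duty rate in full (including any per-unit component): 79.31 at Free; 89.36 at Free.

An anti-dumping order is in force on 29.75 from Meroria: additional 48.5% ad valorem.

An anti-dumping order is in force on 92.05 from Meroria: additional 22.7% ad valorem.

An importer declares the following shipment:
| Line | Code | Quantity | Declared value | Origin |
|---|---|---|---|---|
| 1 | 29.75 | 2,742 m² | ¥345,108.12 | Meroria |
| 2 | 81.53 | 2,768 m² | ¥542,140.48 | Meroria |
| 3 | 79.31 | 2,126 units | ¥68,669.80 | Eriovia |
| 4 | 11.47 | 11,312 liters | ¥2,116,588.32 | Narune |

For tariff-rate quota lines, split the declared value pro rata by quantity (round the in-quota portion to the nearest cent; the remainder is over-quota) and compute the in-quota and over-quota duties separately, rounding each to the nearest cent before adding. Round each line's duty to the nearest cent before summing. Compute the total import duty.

Line 1 (29.75, Meroria, 2,742 m², ¥345,108.12):
Base rate for 29.75 is 26.5%.
Additional duty on 29.75 from Meroria: +48.5%. Applied ad valorem rate: 26.5% + 48.5% = 75%.
Duty = ¥345,108.12 × 75% = ¥258,831.09.
Line 2 (81.53, Meroria, 2,768 m², ¥542,140.48):
Base rate for 81.53 is 23%.
Duty = ¥542,140.48 × 23% = ¥124,692.31.
Line 3 (79.31, Eriovia, 2,126 units, ¥68,669.80):
Base rate for 79.31 is 4.5%.
79.31 has an FTA preferential rate, but origin Eriovia is not Vinius; base rate stands.
Duty = ¥68,669.80 × 4.5% = ¥3,090.14.
Line 4 (11.47, Narune, 11,312 liters, ¥2,116,588.32):
Code 11.47 is under a tariff-rate quota (threshold 4,567 liters). In-quota: 4,567 liters at 2.5%; over-quota: 6,745 liters at 18%.
Pro-rata value split: in-quota = ¥2,116,588.32 × 4,567/11,312 = ¥854,531.37; over-quota = ¥2,116,588.32 − ¥854,531.37 = ¥1,262,056.95.
In-quota duty = ¥854,531.37 × 2.5% = ¥21,363.28. Over-quota duty = ¥1,262,056.95 × 18% = ¥227,170.25.
Line duty = ¥21,363.28 + ¥227,170.25 = ¥248,533.53.
Total = ¥258,831.09 + ¥124,692.31 + ¥3,090.14 + ¥248,533.53 = ¥635,147.07.

¥635,147.07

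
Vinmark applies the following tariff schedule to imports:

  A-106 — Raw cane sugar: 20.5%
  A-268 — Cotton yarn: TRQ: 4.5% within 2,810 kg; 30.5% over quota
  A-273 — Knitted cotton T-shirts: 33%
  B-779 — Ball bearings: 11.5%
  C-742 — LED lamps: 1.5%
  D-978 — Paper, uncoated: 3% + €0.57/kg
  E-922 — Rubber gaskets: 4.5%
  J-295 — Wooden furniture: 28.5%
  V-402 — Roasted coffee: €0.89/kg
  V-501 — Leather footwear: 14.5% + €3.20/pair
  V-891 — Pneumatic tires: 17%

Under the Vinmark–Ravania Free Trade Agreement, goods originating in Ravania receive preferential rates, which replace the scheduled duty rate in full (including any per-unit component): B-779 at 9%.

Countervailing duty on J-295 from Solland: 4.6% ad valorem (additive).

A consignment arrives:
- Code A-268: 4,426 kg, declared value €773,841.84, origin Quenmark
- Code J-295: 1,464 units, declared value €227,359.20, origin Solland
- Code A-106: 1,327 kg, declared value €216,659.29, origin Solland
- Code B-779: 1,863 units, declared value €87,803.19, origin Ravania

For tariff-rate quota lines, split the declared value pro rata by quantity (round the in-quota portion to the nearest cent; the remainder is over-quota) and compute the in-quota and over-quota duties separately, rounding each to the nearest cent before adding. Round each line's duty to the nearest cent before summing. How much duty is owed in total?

Line 1 (A-268, Quenmark, 4,426 kg, €773,841.84):
Code A-268 is under a tariff-rate quota (threshold 2,810 kg). In-quota: 2,810 kg at 4.5%; over-quota: 1,616 kg at 30.5%.
Pro-rata value split: in-quota = €773,841.84 × 2,810/4,426 = €491,300.40; over-quota = €773,841.84 − €491,300.40 = €282,541.44.
In-quota duty = €491,300.40 × 4.5% = €22,108.52. Over-quota duty = €282,541.44 × 30.5% = €86,175.14.
Line duty = €22,108.52 + €86,175.14 = €108,283.66.
Line 2 (J-295, Solland, 1,464 units, €227,359.20):
Base rate for J-295 is 28.5%.
Additional duty on J-295 from Solland: +4.6%. Applied ad valorem rate: 28.5% + 4.6% = 33.1%.
Duty = €227,359.20 × 33.1% = €75,255.90.
Line 3 (A-106, Solland, 1,327 kg, €216,659.29):
Base rate for A-106 is 20.5%.
Duty = €216,659.29 × 20.5% = €44,415.15.
Line 4 (B-779, Ravania, 1,863 units, €87,803.19):
Base rate for B-779 is 11.5%.
Origin Ravania qualifies under the Vinmark–Ravania agreement and B-779 is covered: preferential rate 9% applies instead.
Duty = €87,803.19 × 9% = €7,902.29.
Total = €108,283.66 + €75,255.90 + €44,415.15 + €7,902.29 = €235,857.00.

€235,857.00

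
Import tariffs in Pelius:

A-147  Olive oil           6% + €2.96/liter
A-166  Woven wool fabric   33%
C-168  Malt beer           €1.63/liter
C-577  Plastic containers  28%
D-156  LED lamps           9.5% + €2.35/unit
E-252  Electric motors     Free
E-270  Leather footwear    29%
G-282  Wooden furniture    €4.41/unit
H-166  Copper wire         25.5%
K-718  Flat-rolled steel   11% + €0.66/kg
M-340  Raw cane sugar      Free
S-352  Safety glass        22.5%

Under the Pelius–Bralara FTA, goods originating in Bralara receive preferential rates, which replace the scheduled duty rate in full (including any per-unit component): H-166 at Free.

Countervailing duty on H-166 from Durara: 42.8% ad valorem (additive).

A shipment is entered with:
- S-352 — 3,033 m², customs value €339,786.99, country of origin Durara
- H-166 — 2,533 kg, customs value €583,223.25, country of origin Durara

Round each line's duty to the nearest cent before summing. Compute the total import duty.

Line 1 (S-352, Durara, 3,033 m², €339,786.99):
Base rate for S-352 is 22.5%.
Duty = €339,786.99 × 22.5% = €76,452.07.
Line 2 (H-166, Durara, 2,533 kg, €583,223.25):
Base rate for H-166 is 25.5%.
H-166 has an FTA preferential rate, but origin Durara is not Bralara; base rate stands.
Additional duty on H-166 from Durara: +42.8%. Applied ad valorem rate: 25.5% + 42.8% = 68.3%.
Duty = €583,223.25 × 68.3% = €398,341.48.
Total = €76,452.07 + €398,341.48 = €474,793.55.

€474,793.55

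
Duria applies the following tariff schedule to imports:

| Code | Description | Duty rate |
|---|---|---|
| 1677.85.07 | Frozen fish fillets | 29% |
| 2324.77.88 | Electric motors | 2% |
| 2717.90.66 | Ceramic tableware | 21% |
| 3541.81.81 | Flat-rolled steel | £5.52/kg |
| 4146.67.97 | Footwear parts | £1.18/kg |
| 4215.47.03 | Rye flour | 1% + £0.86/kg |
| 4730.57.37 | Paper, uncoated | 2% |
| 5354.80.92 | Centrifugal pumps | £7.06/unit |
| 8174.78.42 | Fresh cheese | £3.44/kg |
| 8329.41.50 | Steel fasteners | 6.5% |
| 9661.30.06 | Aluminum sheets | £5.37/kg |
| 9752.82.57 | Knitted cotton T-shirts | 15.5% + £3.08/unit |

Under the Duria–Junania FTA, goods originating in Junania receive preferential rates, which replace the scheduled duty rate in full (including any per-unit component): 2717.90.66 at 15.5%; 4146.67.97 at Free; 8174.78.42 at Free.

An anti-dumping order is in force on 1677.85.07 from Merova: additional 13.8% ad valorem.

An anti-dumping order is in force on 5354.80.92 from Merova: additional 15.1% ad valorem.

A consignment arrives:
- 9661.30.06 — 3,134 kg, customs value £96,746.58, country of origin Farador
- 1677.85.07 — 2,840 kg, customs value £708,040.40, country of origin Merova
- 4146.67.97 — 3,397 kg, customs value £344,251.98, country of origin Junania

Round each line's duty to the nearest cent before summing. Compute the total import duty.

£319,870.87

Line 1 (9661.30.06, Farador, 3,134 kg, £96,746.58):
Base rate for 9661.30.06 is £5.37/kg.
Duty = 3,134 × £5.37 = £16,829.58.
Line 2 (1677.85.07, Merova, 2,840 kg, £708,040.40):
Base rate for 1677.85.07 is 29%.
Additional duty on 1677.85.07 from Merova: +13.8%. Applied ad valorem rate: 29% + 13.8% = 42.8%.
Duty = £708,040.40 × 42.8% = £303,041.29.
Line 3 (4146.67.97, Junania, 3,397 kg, £344,251.98):
Base rate for 4146.67.97 is £1.18/kg.
Origin Junania qualifies under the Duria–Junania agreement and 4146.67.97 is covered: preferential rate Free applies instead.
Duty = £344,251.98 × 0% = £0.00.
Total = £16,829.58 + £303,041.29 + £0.00 = £319,870.87.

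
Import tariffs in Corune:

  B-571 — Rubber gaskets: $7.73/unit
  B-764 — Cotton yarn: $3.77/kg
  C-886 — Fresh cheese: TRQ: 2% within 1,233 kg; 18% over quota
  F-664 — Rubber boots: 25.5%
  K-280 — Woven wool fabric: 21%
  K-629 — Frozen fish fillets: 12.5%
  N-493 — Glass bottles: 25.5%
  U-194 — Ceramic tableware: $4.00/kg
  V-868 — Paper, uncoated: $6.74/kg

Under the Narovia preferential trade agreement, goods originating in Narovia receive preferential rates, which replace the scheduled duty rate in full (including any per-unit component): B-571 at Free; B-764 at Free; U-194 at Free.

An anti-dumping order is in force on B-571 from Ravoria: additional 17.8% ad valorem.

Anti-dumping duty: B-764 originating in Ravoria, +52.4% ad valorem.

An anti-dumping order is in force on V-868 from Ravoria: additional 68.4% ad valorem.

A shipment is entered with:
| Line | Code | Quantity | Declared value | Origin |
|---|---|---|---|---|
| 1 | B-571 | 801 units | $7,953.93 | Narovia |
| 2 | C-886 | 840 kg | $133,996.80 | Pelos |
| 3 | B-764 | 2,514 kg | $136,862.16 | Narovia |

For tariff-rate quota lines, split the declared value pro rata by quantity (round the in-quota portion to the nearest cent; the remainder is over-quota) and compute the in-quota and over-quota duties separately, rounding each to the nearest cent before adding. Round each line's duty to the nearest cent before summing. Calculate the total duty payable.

$2,679.94

Line 1 (B-571, Narovia, 801 units, $7,953.93):
Base rate for B-571 is $7.73/unit.
Origin Narovia qualifies under the Corune–Narovia agreement and B-571 is covered: preferential rate Free applies instead.
The additional-duty order on B-571 targets Ravoria, not Narovia; it does not apply.
Duty = $7,953.93 × 0% = $0.00.
Line 2 (C-886, Pelos, 840 kg, $133,996.80):
Code C-886 is under a tariff-rate quota (threshold 1,233 kg). Quantity 840 kg is within the quota, so the in-quota rate 2% applies to the full value.
Duty = $133,996.80 × 2% = $2,679.94.
Line 3 (B-764, Narovia, 2,514 kg, $136,862.16):
Base rate for B-764 is $3.77/kg.
Origin Narovia qualifies under the Corune–Narovia agreement and B-764 is covered: preferential rate Free applies instead.
The additional-duty order on B-764 targets Ravoria, not Narovia; it does not apply.
Duty = $136,862.16 × 0% = $0.00.
Total = $0.00 + $2,679.94 + $0.00 = $2,679.94.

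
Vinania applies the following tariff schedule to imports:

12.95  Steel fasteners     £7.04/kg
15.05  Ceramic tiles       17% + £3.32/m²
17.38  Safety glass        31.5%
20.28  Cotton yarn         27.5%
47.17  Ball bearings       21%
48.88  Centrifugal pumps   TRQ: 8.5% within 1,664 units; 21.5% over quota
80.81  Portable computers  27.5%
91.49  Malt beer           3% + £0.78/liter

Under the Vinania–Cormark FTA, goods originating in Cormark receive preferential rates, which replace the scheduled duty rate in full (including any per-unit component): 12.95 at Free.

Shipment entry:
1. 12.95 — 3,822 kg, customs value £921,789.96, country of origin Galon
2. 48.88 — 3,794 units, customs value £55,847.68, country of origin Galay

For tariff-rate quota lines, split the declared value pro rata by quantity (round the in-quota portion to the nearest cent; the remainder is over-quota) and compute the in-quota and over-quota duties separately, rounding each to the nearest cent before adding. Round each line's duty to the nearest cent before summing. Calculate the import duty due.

Line 1 (12.95, Galon, 3,822 kg, £921,789.96):
Base rate for 12.95 is £7.04/kg.
12.95 has an FTA preferential rate, but origin Galon is not Cormark; base rate stands.
Duty = 3,822 × £7.04 = £26,906.88.
Line 2 (48.88, Galay, 3,794 units, £55,847.68):
Code 48.88 is under a tariff-rate quota (threshold 1,664 units). In-quota: 1,664 units at 8.5%; over-quota: 2,130 units at 21.5%.
Pro-rata value split: in-quota = £55,847.68 × 1,664/3,794 = £24,494.08; over-quota = £55,847.68 − £24,494.08 = £31,353.60.
In-quota duty = £24,494.08 × 8.5% = £2,082.00. Over-quota duty = £31,353.60 × 21.5% = £6,741.02.
Line duty = £2,082.00 + £6,741.02 = £8,823.02.
Total = £26,906.88 + £8,823.02 = £35,729.90.

£35,729.90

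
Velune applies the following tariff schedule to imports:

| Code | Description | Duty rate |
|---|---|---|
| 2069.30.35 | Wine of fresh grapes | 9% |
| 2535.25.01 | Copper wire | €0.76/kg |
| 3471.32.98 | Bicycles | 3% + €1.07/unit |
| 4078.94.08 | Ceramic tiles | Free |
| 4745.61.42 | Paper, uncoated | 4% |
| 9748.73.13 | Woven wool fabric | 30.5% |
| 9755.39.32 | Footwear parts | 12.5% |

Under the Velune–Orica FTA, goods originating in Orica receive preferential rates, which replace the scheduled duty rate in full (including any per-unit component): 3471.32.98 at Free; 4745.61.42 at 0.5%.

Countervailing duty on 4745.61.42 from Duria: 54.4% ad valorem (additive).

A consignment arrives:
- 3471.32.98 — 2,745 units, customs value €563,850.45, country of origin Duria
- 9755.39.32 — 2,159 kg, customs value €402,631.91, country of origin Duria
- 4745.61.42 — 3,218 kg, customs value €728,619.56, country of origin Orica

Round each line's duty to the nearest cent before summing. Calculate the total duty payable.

€73,824.75

Line 1 (3471.32.98, Duria, 2,745 units, €563,850.45):
Base rate for 3471.32.98 is 3% + €1.07/unit.
3471.32.98 has an FTA preferential rate, but origin Duria is not Orica; base rate stands.
Duty = €563,850.45 × 3% + 2,745 × €1.07 = €19,852.66.
Line 2 (9755.39.32, Duria, 2,159 kg, €402,631.91):
Base rate for 9755.39.32 is 12.5%.
Duty = €402,631.91 × 12.5% = €50,328.99.
Line 3 (4745.61.42, Orica, 3,218 kg, €728,619.56):
Base rate for 4745.61.42 is 4%.
Origin Orica qualifies under the Velune–Orica agreement and 4745.61.42 is covered: preferential rate 0.5% applies instead.
The additional-duty order on 4745.61.42 targets Duria, not Orica; it does not apply.
Duty = €728,619.56 × 0.5% = €3,643.10.
Total = €19,852.66 + €50,328.99 + €3,643.10 = €73,824.75.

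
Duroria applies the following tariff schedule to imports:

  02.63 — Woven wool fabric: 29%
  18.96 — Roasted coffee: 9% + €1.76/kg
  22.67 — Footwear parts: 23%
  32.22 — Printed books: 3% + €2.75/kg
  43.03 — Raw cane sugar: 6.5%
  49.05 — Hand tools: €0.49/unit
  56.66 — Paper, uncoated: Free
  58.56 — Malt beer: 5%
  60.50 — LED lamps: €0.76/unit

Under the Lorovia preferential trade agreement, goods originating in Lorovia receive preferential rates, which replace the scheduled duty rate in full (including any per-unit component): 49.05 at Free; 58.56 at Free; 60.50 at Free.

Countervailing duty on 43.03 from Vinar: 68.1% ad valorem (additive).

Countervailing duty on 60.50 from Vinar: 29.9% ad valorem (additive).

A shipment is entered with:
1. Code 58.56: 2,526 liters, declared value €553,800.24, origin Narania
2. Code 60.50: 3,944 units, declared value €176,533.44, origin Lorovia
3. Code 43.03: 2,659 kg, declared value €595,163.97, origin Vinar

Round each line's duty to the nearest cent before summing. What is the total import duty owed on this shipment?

Line 1 (58.56, Narania, 2,526 liters, €553,800.24):
Base rate for 58.56 is 5%.
58.56 has an FTA preferential rate, but origin Narania is not Lorovia; base rate stands.
Duty = €553,800.24 × 5% = €27,690.01.
Line 2 (60.50, Lorovia, 3,944 units, €176,533.44):
Base rate for 60.50 is €0.76/unit.
Origin Lorovia qualifies under the Duroria–Lorovia agreement and 60.50 is covered: preferential rate Free applies instead.
The additional-duty order on 60.50 targets Vinar, not Lorovia; it does not apply.
Duty = €176,533.44 × 0% = €0.00.
Line 3 (43.03, Vinar, 2,659 kg, €595,163.97):
Base rate for 43.03 is 6.5%.
Additional duty on 43.03 from Vinar: +68.1%. Applied ad valorem rate: 6.5% + 68.1% = 74.6%.
Duty = €595,163.97 × 74.6% = €443,992.32.
Total = €27,690.01 + €0.00 + €443,992.32 = €471,682.33.

€471,682.33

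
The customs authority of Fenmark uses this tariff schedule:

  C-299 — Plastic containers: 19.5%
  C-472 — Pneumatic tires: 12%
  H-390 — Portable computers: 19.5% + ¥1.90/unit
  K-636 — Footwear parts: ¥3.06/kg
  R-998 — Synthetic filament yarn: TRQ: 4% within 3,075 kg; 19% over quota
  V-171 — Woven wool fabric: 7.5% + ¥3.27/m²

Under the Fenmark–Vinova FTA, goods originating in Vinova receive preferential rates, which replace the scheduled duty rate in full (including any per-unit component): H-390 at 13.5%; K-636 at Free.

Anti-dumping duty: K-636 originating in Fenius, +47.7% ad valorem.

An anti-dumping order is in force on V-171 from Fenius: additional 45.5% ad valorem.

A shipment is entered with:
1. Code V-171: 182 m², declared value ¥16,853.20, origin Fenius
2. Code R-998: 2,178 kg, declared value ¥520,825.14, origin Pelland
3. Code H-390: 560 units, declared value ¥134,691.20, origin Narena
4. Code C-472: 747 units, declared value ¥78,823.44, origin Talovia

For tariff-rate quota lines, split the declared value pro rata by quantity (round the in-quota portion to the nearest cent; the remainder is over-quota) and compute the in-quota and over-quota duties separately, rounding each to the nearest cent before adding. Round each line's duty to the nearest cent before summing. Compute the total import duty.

¥67,147.94

Line 1 (V-171, Fenius, 182 m², ¥16,853.20):
Base rate for V-171 is 7.5% + ¥3.27/m².
Additional duty on V-171 from Fenius: +45.5%. Applied ad valorem rate: 7.5% + 45.5% = 53%.
Duty = ¥16,853.20 × 53% + 182 × ¥3.27 = ¥9,527.34.
Line 2 (R-998, Pelland, 2,178 kg, ¥520,825.14):
Code R-998 is under a tariff-rate quota (threshold 3,075 kg). Quantity 2,178 kg is within the quota, so the in-quota rate 4% applies to the full value.
Duty = ¥520,825.14 × 4% = ¥20,833.01.
Line 3 (H-390, Narena, 560 units, ¥134,691.20):
Base rate for H-390 is 19.5% + ¥1.90/unit.
H-390 has an FTA preferential rate, but origin Narena is not Vinova; base rate stands.
Duty = ¥134,691.20 × 19.5% + 560 × ¥1.90 = ¥27,328.78.
Line 4 (C-472, Talovia, 747 units, ¥78,823.44):
Base rate for C-472 is 12%.
Duty = ¥78,823.44 × 12% = ¥9,458.81.
Total = ¥9,527.34 + ¥20,833.01 + ¥27,328.78 + ¥9,458.81 = ¥67,147.94.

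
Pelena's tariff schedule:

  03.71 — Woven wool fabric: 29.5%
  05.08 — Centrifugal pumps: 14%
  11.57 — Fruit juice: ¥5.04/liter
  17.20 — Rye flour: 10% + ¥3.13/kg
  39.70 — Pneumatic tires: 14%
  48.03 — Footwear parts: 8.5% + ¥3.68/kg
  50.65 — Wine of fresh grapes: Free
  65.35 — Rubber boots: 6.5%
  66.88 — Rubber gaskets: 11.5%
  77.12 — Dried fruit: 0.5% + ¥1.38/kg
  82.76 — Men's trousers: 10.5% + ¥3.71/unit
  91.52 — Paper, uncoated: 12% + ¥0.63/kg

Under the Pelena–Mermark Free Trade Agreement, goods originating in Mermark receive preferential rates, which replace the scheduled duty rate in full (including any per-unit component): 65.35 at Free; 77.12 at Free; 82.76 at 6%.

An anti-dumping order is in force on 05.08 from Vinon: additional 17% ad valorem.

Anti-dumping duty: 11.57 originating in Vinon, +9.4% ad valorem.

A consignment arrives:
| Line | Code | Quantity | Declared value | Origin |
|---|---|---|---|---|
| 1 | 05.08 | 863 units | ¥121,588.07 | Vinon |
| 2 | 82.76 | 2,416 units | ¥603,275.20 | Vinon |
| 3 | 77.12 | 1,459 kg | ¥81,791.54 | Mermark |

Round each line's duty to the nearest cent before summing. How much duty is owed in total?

Line 1 (05.08, Vinon, 863 units, ¥121,588.07):
Base rate for 05.08 is 14%.
Additional duty on 05.08 from Vinon: +17%. Applied ad valorem rate: 14% + 17% = 31%.
Duty = ¥121,588.07 × 31% = ¥37,692.30.
Line 2 (82.76, Vinon, 2,416 units, ¥603,275.20):
Base rate for 82.76 is 10.5% + ¥3.71/unit.
82.76 has an FTA preferential rate, but origin Vinon is not Mermark; base rate stands.
Duty = ¥603,275.20 × 10.5% + 2,416 × ¥3.71 = ¥72,307.26.
Line 3 (77.12, Mermark, 1,459 kg, ¥81,791.54):
Base rate for 77.12 is 0.5% + ¥1.38/kg.
Origin Mermark qualifies under the Pelena–Mermark agreement and 77.12 is covered: preferential rate Free applies instead.
Duty = ¥81,791.54 × 0% = ¥0.00.
Total = ¥37,692.30 + ¥72,307.26 + ¥0.00 = ¥109,999.56.

¥109,999.56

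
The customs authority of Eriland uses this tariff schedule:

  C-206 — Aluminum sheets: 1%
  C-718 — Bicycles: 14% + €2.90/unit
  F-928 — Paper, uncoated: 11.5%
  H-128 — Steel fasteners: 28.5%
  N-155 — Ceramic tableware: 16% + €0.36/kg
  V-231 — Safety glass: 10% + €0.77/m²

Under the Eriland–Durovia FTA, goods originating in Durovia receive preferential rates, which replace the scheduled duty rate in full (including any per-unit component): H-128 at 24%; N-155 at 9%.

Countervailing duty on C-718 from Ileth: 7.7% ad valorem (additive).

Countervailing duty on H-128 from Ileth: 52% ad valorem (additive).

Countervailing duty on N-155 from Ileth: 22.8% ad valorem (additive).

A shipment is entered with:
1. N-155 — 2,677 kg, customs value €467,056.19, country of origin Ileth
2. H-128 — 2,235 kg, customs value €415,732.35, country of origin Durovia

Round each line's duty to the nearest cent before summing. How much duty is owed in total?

€281,957.28

Line 1 (N-155, Ileth, 2,677 kg, €467,056.19):
Base rate for N-155 is 16% + €0.36/kg.
N-155 has an FTA preferential rate, but origin Ileth is not Durovia; base rate stands.
Additional duty on N-155 from Ileth: +22.8%. Applied ad valorem rate: 16% + 22.8% = 38.8%.
Duty = €467,056.19 × 38.8% + 2,677 × €0.36 = €182,181.52.
Line 2 (H-128, Durovia, 2,235 kg, €415,732.35):
Base rate for H-128 is 28.5%.
Origin Durovia qualifies under the Eriland–Durovia agreement and H-128 is covered: preferential rate 24% applies instead.
The additional-duty order on H-128 targets Ileth, not Durovia; it does not apply.
Duty = €415,732.35 × 24% = €99,775.76.
Total = €182,181.52 + €99,775.76 = €281,957.28.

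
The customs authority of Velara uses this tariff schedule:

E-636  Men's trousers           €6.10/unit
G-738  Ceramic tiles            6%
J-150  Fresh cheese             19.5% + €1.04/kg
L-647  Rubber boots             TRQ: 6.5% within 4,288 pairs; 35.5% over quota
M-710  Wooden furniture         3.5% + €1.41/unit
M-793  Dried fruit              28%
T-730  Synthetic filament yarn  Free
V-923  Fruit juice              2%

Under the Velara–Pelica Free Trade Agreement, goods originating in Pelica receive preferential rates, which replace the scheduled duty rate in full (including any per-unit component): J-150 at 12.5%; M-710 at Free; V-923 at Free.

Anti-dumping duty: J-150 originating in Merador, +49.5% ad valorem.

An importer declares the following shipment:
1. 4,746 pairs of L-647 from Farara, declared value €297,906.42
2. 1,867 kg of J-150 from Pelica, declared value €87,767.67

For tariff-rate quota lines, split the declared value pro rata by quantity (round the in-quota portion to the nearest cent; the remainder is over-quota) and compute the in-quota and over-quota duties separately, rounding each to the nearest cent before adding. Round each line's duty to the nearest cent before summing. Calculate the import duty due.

Line 1 (L-647, Farara, 4,746 pairs, €297,906.42):
Code L-647 is under a tariff-rate quota (threshold 4,288 pairs). In-quota: 4,288 pairs at 6.5%; over-quota: 458 pairs at 35.5%.
Pro-rata value split: in-quota = €297,906.42 × 4,288/4,746 = €269,157.76; over-quota = €297,906.42 − €269,157.76 = €28,748.66.
In-quota duty = €269,157.76 × 6.5% = €17,495.25. Over-quota duty = €28,748.66 × 35.5% = €10,205.77.
Line duty = €17,495.25 + €10,205.77 = €27,701.02.
Line 2 (J-150, Pelica, 1,867 kg, €87,767.67):
Base rate for J-150 is 19.5% + €1.04/kg.
Origin Pelica qualifies under the Velara–Pelica agreement and J-150 is covered: preferential rate 12.5% applies instead.
The additional-duty order on J-150 targets Merador, not Pelica; it does not apply.
Duty = €87,767.67 × 12.5% = €10,970.96.
Total = €27,701.02 + €10,970.96 = €38,671.98.

€38,671.98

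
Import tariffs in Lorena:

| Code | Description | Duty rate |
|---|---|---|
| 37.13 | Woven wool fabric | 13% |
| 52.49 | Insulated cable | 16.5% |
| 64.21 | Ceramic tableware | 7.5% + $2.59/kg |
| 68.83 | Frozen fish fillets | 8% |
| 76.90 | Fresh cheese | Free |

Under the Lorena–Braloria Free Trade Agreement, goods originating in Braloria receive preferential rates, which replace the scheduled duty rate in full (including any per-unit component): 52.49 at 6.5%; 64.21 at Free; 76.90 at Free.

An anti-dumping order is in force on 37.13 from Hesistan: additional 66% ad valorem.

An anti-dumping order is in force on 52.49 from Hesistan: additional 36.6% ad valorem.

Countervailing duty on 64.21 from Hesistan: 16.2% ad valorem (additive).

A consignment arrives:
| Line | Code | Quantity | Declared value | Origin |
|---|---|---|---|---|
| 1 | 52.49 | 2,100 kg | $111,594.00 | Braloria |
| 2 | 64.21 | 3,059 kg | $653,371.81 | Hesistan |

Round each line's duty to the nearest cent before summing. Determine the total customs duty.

$170,025.54

Line 1 (52.49, Braloria, 2,100 kg, $111,594.00):
Base rate for 52.49 is 16.5%.
Origin Braloria qualifies under the Lorena–Braloria agreement and 52.49 is covered: preferential rate 6.5% applies instead.
The additional-duty order on 52.49 targets Hesistan, not Braloria; it does not apply.
Duty = $111,594.00 × 6.5% = $7,253.61.
Line 2 (64.21, Hesistan, 3,059 kg, $653,371.81):
Base rate for 64.21 is 7.5% + $2.59/kg.
64.21 has an FTA preferential rate, but origin Hesistan is not Braloria; base rate stands.
Additional duty on 64.21 from Hesistan: +16.2%. Applied ad valorem rate: 7.5% + 16.2% = 23.7%.
Duty = $653,371.81 × 23.7% + 3,059 × $2.59 = $162,771.93.
Total = $7,253.61 + $162,771.93 = $170,025.54.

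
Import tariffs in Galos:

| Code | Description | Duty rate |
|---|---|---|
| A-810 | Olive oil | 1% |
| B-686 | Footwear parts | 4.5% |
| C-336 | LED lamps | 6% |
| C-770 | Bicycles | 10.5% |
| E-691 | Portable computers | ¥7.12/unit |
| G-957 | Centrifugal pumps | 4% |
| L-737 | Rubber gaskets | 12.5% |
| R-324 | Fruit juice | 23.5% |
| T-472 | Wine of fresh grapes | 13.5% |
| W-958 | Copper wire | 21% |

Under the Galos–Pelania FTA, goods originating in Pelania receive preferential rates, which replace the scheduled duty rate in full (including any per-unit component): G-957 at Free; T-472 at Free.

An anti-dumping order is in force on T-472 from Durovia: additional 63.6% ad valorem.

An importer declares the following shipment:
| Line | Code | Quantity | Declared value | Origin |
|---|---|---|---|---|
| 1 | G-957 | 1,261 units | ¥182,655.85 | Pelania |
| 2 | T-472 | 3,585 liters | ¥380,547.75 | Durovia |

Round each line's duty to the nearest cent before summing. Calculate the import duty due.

Line 1 (G-957, Pelania, 1,261 units, ¥182,655.85):
Base rate for G-957 is 4%.
Origin Pelania qualifies under the Galos–Pelania agreement and G-957 is covered: preferential rate Free applies instead.
Duty = ¥182,655.85 × 0% = ¥0.00.
Line 2 (T-472, Durovia, 3,585 liters, ¥380,547.75):
Base rate for T-472 is 13.5%.
T-472 has an FTA preferential rate, but origin Durovia is not Pelania; base rate stands.
Additional duty on T-472 from Durovia: +63.6%. Applied ad valorem rate: 13.5% + 63.6% = 77.1%.
Duty = ¥380,547.75 × 77.1% = ¥293,402.32.
Total = ¥0.00 + ¥293,402.32 = ¥293,402.32.

¥293,402.32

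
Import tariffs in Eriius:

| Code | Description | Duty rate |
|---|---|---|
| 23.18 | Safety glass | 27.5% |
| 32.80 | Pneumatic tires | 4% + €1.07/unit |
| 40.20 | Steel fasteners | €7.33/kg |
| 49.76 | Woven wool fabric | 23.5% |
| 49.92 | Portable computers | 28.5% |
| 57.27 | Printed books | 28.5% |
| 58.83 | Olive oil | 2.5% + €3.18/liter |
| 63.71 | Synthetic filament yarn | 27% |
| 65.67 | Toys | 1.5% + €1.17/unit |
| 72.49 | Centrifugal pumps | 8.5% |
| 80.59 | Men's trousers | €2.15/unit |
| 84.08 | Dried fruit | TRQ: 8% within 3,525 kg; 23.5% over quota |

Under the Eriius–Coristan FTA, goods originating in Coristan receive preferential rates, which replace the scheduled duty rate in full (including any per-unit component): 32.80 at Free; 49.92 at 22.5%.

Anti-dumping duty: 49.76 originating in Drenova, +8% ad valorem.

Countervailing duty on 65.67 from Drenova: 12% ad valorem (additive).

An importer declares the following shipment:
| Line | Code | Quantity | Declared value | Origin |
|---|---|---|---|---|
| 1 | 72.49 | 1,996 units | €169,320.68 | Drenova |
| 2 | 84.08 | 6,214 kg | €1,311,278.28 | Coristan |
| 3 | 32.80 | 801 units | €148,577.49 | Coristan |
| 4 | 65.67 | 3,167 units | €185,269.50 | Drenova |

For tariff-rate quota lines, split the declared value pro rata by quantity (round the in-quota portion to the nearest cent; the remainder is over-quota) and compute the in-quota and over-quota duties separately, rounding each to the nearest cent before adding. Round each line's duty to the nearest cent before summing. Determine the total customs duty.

Line 1 (72.49, Drenova, 1,996 units, €169,320.68):
Base rate for 72.49 is 8.5%.
Duty = €169,320.68 × 8.5% = €14,392.26.
Line 2 (84.08, Coristan, 6,214 kg, €1,311,278.28):
Code 84.08 is under a tariff-rate quota (threshold 3,525 kg). In-quota: 3,525 kg at 8%; over-quota: 2,689 kg at 23.5%.
Pro-rata value split: in-quota = €1,311,278.28 × 3,525/6,214 = €743,845.50; over-quota = €1,311,278.28 − €743,845.50 = €567,432.78.
In-quota duty = €743,845.50 × 8% = €59,507.64. Over-quota duty = €567,432.78 × 23.5% = €133,346.70.
Line duty = €59,507.64 + €133,346.70 = €192,854.34.
Line 3 (32.80, Coristan, 801 units, €148,577.49):
Base rate for 32.80 is 4% + €1.07/unit.
Origin Coristan qualifies under the Eriius–Coristan agreement and 32.80 is covered: preferential rate Free applies instead.
Duty = €148,577.49 × 0% = €0.00.
Line 4 (65.67, Drenova, 3,167 units, €185,269.50):
Base rate for 65.67 is 1.5% + €1.17/unit.
Additional duty on 65.67 from Drenova: +12%. Applied ad valorem rate: 1.5% + 12% = 13.5%.
Duty = €185,269.50 × 13.5% + 3,167 × €1.17 = €28,716.77.
Total = €14,392.26 + €192,854.34 + €0.00 + €28,716.77 = €235,963.37.

€235,963.37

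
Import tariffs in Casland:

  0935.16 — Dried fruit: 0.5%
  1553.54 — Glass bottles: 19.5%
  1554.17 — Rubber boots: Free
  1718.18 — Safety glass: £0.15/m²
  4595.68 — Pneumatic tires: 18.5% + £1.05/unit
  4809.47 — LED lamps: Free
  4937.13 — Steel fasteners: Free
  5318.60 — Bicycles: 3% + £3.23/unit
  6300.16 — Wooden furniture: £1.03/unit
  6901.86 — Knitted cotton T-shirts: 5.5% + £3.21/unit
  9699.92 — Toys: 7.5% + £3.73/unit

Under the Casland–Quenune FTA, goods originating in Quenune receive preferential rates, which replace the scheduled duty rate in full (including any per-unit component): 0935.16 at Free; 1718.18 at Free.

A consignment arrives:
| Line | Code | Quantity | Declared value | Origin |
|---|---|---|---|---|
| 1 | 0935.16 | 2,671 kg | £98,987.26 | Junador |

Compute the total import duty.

Line 1 (0935.16, Junador, 2,671 kg, £98,987.26):
Base rate for 0935.16 is 0.5%.
0935.16 has an FTA preferential rate, but origin Junador is not Quenune; base rate stands.
Duty = £98,987.26 × 0.5% = £494.94.

£494.94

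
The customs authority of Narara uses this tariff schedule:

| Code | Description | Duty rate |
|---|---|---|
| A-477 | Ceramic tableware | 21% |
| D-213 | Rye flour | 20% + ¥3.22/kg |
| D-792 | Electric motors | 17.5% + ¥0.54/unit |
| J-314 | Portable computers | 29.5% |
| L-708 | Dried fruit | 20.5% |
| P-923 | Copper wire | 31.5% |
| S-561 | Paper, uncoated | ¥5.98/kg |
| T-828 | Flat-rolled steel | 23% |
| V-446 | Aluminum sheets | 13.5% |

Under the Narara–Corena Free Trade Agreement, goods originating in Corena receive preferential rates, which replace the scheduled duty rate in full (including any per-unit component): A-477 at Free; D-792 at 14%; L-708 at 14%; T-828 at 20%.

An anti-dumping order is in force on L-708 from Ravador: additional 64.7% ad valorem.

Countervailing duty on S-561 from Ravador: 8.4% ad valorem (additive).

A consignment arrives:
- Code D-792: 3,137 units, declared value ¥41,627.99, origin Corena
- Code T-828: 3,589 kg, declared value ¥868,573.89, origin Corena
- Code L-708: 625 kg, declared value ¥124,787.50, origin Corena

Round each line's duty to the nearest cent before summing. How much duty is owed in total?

¥197,012.95

Line 1 (D-792, Corena, 3,137 units, ¥41,627.99):
Base rate for D-792 is 17.5% + ¥0.54/unit.
Origin Corena qualifies under the Narara–Corena agreement and D-792 is covered: preferential rate 14% applies instead.
Duty = ¥41,627.99 × 14% = ¥5,827.92.
Line 2 (T-828, Corena, 3,589 kg, ¥868,573.89):
Base rate for T-828 is 23%.
Origin Corena qualifies under the Narara–Corena agreement and T-828 is covered: preferential rate 20% applies instead.
Duty = ¥868,573.89 × 20% = ¥173,714.78.
Line 3 (L-708, Corena, 625 kg, ¥124,787.50):
Base rate for L-708 is 20.5%.
Origin Corena qualifies under the Narara–Corena agreement and L-708 is covered: preferential rate 14% applies instead.
The additional-duty order on L-708 targets Ravador, not Corena; it does not apply.
Duty = ¥124,787.50 × 14% = ¥17,470.25.
Total = ¥5,827.92 + ¥173,714.78 + ¥17,470.25 = ¥197,012.95.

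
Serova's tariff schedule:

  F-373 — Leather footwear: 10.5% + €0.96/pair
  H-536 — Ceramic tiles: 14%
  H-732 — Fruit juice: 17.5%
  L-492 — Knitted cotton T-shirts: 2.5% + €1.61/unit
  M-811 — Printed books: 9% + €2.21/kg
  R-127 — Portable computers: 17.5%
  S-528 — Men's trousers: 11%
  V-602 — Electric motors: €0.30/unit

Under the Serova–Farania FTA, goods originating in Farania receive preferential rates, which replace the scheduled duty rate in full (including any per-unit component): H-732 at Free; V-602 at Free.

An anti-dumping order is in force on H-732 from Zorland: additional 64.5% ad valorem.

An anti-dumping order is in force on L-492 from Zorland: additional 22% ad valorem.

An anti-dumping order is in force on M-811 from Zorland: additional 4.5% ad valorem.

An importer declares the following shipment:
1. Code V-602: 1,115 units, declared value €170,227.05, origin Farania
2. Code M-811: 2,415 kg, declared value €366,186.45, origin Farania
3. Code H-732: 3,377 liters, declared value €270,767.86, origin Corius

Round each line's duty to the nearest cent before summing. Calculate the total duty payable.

Line 1 (V-602, Farania, 1,115 units, €170,227.05):
Base rate for V-602 is €0.30/unit.
Origin Farania qualifies under the Serova–Farania agreement and V-602 is covered: preferential rate Free applies instead.
Duty = €170,227.05 × 0% = €0.00.
Line 2 (M-811, Farania, 2,415 kg, €366,186.45):
Base rate for M-811 is 9% + €2.21/kg.
Origin Farania is the FTA partner but M-811 is not on the preference list; base rate stands.
The additional-duty order on M-811 targets Zorland, not Farania; it does not apply.
Duty = €366,186.45 × 9% + 2,415 × €2.21 = €38,293.93.
Line 3 (H-732, Corius, 3,377 liters, €270,767.86):
Base rate for H-732 is 17.5%.
H-732 has an FTA preferential rate, but origin Corius is not Farania; base rate stands.
The additional-duty order on H-732 targets Zorland, not Corius; it does not apply.
Duty = €270,767.86 × 17.5% = €47,384.38.
Total = €0.00 + €38,293.93 + €47,384.38 = €85,678.31.

€85,678.31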